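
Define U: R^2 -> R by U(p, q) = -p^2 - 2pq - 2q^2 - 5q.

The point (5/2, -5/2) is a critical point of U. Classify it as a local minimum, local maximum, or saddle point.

local maximum

The Hessian of U is constant: H = [[-2, -2], [-2, -4]].
det(H) = (-2)·(-4) − (-2)² = 4.
det(H) > 0 and tr(H) = -6 < 0, so H is negative definite and the point is a local maximum.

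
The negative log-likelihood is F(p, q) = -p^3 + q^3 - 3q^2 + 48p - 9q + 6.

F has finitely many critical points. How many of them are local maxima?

F separates as a function of p plus a function of q, so ∇F=0 decouples.
∂F/∂p = -3(p - 4)(p + 4) = 0 at p ∈ {-4, 4}; ∂F/∂q = 3(q - 3)(q + 1) = 0 at q ∈ {-1, 3}.
The Hessian is diagonal: diag(F_pp, F_qq). Second derivatives: F_pp(-4)=24, F_pp(4)=-24; F_qq(-1)=-12, F_qq(3)=12.
Local maxima occur where both diagonal entries negative: (4, -1). Count: 1.

1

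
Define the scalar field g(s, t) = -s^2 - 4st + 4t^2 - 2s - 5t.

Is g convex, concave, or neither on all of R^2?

g is quadratic, so its Hessian is the constant matrix H = [[-2, -4], [-4, 8]].
det(H) = -32, tr(H) = 6.
det(H) < 0, so H is indefinite: neither convex nor concave.

neither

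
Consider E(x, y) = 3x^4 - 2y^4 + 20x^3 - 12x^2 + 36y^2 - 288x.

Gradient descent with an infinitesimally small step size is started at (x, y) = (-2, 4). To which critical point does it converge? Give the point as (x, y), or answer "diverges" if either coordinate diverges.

diverges

E is separable, so gradient descent decouples: x follows -∂E/∂x, y follows -∂E/∂y.
∂E/∂x = 12(x - 2)(x + 3)(x + 4); at x=-2 this is -96, so x increases.
∂E/∂y = -8y(y - 3)(y + 3); at y=4 this is -224, so y increases.
The y-coordinate has no critical point in that direction and runs off to infinity.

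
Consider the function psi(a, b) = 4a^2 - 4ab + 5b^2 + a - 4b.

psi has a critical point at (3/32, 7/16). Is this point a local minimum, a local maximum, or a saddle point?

local minimum

The Hessian of psi is constant: H = [[8, -4], [-4, 10]].
det(H) = 8·10 − (-4)² = 64.
det(H) > 0 and tr(H) = 18 > 0, so H is positive definite and the point is a local minimum.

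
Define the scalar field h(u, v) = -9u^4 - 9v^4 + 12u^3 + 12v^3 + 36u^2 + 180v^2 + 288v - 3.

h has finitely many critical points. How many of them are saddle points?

h separates as a function of u plus a function of v, so ∇h=0 decouples.
∂h/∂u = -36u(u - 2)(u + 1) = 0 at u ∈ {-1, 0, 2}; ∂h/∂v = -36(v - 4)(v + 1)(v + 2) = 0 at v ∈ {-2, -1, 4}.
The Hessian is diagonal: diag(h_uu, h_vv). Second derivatives: h_uu(-1)=-108, h_uu(0)=72, h_uu(2)=-216; h_vv(-2)=-216, h_vv(-1)=180, h_vv(4)=-1080.
Saddle points occur where the two diagonal entries have opposite signs: (-1, -1), (0, -2), (0, 4), (2, -1). Count: 4.

4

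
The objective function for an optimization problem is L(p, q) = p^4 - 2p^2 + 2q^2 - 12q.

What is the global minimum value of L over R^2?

-19

L(p,q) separates as A(p) + B(q), so its minimum is min A + min B.
A'(p) = 4p(p - 1)(p + 1) vanishes at p ∈ {-1, 0, 1}; B'(q) = 4q - 12 vanishes at q ∈ {3}.
Local minima of A (where A''>0): A(-1)=-1, A(1)=-1. Local minima of B: B(3)=-18.
So the global minimum of L is A(-1) + B(3) = -1 − 18 = -19, attained at (-1, 3).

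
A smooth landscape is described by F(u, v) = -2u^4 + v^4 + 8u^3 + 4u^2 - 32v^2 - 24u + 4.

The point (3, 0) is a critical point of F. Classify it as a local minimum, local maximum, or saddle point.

local maximum

The mixed partial ∂²F/∂u∂v is 0, so the Hessian at any point is diag(F_uu, F_vv) = diag(8(-3u^2 + 6u + 1), 4(3v^2 - 16)).
At (3, 0): H = diag(-64, -64).
Both eigenvalues are negative, so H is negative definite: a local maximum.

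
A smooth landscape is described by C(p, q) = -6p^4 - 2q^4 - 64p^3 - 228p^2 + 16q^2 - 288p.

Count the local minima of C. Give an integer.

1

C separates as a function of p plus a function of q, so ∇C=0 decouples.
∂C/∂p = -24(p + 1)(p + 3)(p + 4) = 0 at p ∈ {-4, -3, -1}; ∂C/∂q = -8q(q - 2)(q + 2) = 0 at q ∈ {-2, 0, 2}.
The Hessian is diagonal: diag(C_pp, C_qq). Second derivatives: C_pp(-4)=-72, C_pp(-3)=48, C_pp(-1)=-144; C_qq(-2)=-64, C_qq(0)=32, C_qq(2)=-64.
Local minima occur where both diagonal entries positive: (-3, 0). Count: 1.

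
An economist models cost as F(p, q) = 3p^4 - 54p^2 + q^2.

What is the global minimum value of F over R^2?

F(p,q) separates as A(p) + B(q), so its minimum is min A + min B.
A'(p) = 12p(p - 3)(p + 3) vanishes at p ∈ {-3, 0, 3}; B'(q) = 2q vanishes at q ∈ {0}.
Local minima of A (where A''>0): A(-3)=-243, A(3)=-243. Local minima of B: B(0)=0.
So the global minimum of F is A(-3) + B(0) = -243 + 0 = -243, attained at (-3, 0).

-243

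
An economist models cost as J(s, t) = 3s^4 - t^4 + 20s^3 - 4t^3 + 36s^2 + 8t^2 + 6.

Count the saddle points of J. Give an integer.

J separates as a function of s plus a function of t, so ∇J=0 decouples.
∂J/∂s = 12s(s + 2)(s + 3) = 0 at s ∈ {-3, -2, 0}; ∂J/∂t = -4t(t - 1)(t + 4) = 0 at t ∈ {-4, 0, 1}.
The Hessian is diagonal: diag(J_ss, J_tt). Second derivatives: J_ss(-3)=36, J_ss(-2)=-24, J_ss(0)=72; J_tt(-4)=-80, J_tt(0)=16, J_tt(1)=-20.
Saddle points occur where the two diagonal entries have opposite signs: (-3, -4), (-3, 1), (-2, 0), (0, -4), (0, 1). Count: 5.

5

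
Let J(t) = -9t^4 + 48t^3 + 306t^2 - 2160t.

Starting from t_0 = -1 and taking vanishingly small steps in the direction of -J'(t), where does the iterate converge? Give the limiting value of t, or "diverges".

J'(t) = -36(t - 5)(t - 3)(t + 4), so J'(-1) = -2592.
Gradient descent moves in the -J' direction, i.e. t is increasing.
The nearest critical point in that direction is t = 3, where J'' = 504 > 0 (a local minimum). The iterate converges there.

3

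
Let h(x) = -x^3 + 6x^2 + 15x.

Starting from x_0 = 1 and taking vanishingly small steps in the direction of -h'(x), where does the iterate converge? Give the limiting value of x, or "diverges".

h'(x) = -3(x - 5)(x + 1), so h'(1) = 24.
Gradient descent moves in the -h' direction, i.e. x is decreasing.
The nearest critical point in that direction is x = -1, where h'' = 18 > 0 (a local minimum). The iterate converges there.

-1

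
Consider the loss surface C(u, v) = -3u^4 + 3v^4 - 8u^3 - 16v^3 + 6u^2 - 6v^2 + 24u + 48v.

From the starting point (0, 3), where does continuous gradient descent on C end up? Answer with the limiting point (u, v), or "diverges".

C is separable, so gradient descent decouples: u follows -∂C/∂u, v follows -∂C/∂v.
∂C/∂u = -12(u - 1)(u + 1)(u + 2); at u=0 this is 24, so u decreases.
∂C/∂v = 12(v - 4)(v - 1)(v + 1); at v=3 this is -96, so v increases.
u converges to its nearest critical value -1 (a local min of the u-part); v converges to 4. The iterate converges to (-1, 4).

(-1, 4)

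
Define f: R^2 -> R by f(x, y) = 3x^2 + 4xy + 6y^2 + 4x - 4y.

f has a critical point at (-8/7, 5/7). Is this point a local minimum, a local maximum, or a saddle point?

The Hessian of f is constant: H = [[6, 4], [4, 12]].
det(H) = 6·12 − 4² = 56.
det(H) > 0 and tr(H) = 18 > 0, so H is positive definite and the point is a local minimum.

local minimum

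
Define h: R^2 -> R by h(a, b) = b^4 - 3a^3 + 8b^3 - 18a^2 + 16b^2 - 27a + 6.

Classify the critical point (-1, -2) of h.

The mixed partial ∂²h/∂a∂b is 0, so the Hessian at any point is diag(h_aa, h_bb) = diag(-18(a + 2), 4(3b^2 + 12b + 8)).
At (-1, -2): H = diag(-18, -16).
Both eigenvalues are negative, so H is negative definite: a local maximum.

local maximum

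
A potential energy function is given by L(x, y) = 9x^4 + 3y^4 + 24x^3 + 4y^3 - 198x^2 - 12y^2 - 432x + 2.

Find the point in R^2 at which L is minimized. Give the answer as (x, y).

L(x,y) separates as P(x) + Q(y) + 2, so its minimum is min P + min Q + 2.
P'(x) = 36(x - 3)(x + 1)(x + 4) vanishes at x ∈ {-4, -1, 3}; Q'(y) = 12y(y - 1)(y + 2) vanishes at y ∈ {-2, 0, 1}.
Local minima of P (where P''>0): P(-4)=-672, P(3)=-1701. Local minima of Q: Q(-2)=-32, Q(1)=-5.
So the global minimum of L is P(3) + Q(-2) + 2 = -1701 − 32 + 2 = -1731, attained at (3, -2).

(3, -2)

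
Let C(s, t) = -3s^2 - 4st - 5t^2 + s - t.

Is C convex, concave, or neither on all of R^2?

C is quadratic, so its Hessian is the constant matrix H = [[-6, -4], [-4, -10]].
det(H) = 44, tr(H) = -16.
det(H) > 0 and tr(H) < 0, so H is negative definite everywhere: concave.

concave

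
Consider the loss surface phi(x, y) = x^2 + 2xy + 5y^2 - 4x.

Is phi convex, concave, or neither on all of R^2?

convex

phi is quadratic, so its Hessian is the constant matrix H = [[2, 2], [2, 10]].
det(H) = 16, tr(H) = 12.
det(H) > 0 and tr(H) > 0, so H is positive definite everywhere: convex.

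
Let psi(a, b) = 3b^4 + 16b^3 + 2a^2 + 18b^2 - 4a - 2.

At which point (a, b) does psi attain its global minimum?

(1, -3)

psi(a,b) separates as P(a) + Q(b) − 2, so its minimum is min P + min Q − 2.
P'(a) = 4a - 4 vanishes at a ∈ {1}; Q'(b) = 12b(b + 1)(b + 3) vanishes at b ∈ {-3, -1, 0}.
Local minima of P (where P''>0): P(1)=-2. Local minima of Q: Q(-3)=-27, Q(0)=0.
So the global minimum of psi is P(1) + Q(-3) − 2 = -2 − 27 − 2 = -31, attained at (1, -3).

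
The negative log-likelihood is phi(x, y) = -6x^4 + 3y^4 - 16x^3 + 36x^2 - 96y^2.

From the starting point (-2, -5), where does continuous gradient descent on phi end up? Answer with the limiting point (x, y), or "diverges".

(0, -4)

phi is separable, so gradient descent decouples: x follows -∂phi/∂x, y follows -∂phi/∂y.
∂phi/∂x = -24x(x - 1)(x + 3); at x=-2 this is -144, so x increases.
∂phi/∂y = 12y(y - 4)(y + 4); at y=-5 this is -540, so y increases.
x converges to its nearest critical value 0 (a local min of the x-part); y converges to -4. The iterate converges to (0, -4).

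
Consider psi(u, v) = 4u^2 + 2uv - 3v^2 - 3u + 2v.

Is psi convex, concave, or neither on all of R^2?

neither

psi is quadratic, so its Hessian is the constant matrix H = [[8, 2], [2, -6]].
det(H) = -52, tr(H) = 2.
det(H) < 0, so H is indefinite: neither convex nor concave.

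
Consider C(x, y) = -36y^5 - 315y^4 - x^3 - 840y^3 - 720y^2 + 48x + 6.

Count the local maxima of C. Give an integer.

C separates as a function of x plus a function of y, so ∇C=0 decouples.
∂C/∂x = -3(x - 4)(x + 4) = 0 at x ∈ {-4, 4}; ∂C/∂y = -180y(y + 1)(y + 2)(y + 4) = 0 at y ∈ {-4, -2, -1, 0}.
The Hessian is diagonal: diag(C_xx, C_yy). Second derivatives: C_xx(-4)=24, C_xx(4)=-24; C_yy(-4)=4320, C_yy(-2)=-720, C_yy(-1)=540, C_yy(0)=-1440.
Local maxima occur where both diagonal entries negative: (4, -2), (4, 0). Count: 2.

2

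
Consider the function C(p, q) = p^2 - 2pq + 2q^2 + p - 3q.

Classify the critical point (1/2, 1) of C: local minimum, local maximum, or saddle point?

local minimum

The Hessian of C is constant: H = [[2, -2], [-2, 4]].
det(H) = 2·4 − (-2)² = 4.
det(H) > 0 and tr(H) = 6 > 0, so H is positive definite and the point is a local minimum.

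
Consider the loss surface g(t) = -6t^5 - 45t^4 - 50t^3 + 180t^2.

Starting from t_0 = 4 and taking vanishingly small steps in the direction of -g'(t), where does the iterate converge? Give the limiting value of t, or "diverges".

g'(t) = -30t(t - 1)(t + 3)(t + 4), so g'(4) = -20160.
Gradient descent moves in the -g' direction, i.e. t is increasing.
There is no critical point above t=4, and g' keeps the same sign, so the iterate runs off to +∞.

diverges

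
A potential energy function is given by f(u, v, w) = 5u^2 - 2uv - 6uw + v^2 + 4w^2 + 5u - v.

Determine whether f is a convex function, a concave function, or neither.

convex

f is quadratic, so its Hessian is the constant matrix H = [[10, -2, -6], [-2, 2, 0], [-6, 0, 8]].
Leading principal minors: 10, 16, 56.
All positive ⇒ H ≻ 0 ⇒ convex.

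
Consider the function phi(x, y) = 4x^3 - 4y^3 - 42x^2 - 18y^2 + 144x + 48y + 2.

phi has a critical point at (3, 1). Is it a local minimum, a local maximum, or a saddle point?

local maximum

The mixed partial ∂²phi/∂x∂y is 0, so the Hessian at any point is diag(phi_xx, phi_yy) = diag(12(2x - 7), -12(2y + 3)).
At (3, 1): H = diag(-12, -60).
Both eigenvalues are negative, so H is negative definite: a local maximum.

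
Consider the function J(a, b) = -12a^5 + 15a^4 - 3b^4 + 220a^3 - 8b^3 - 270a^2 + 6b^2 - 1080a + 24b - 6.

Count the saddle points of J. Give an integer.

6

J separates as a function of a plus a function of b, so ∇J=0 decouples.
∂J/∂a = -60(a - 3)(a - 2)(a + 1)(a + 3) = 0 at a ∈ {-3, -1, 2, 3}; ∂J/∂b = -12(b - 1)(b + 1)(b + 2) = 0 at b ∈ {-2, -1, 1}.
The Hessian is diagonal: diag(J_aa, J_bb). Second derivatives: J_aa(-3)=3600, J_aa(-1)=-1440, J_aa(2)=900, J_aa(3)=-1440; J_bb(-2)=-36, J_bb(-1)=24, J_bb(1)=-72.
Saddle points occur where the two diagonal entries have opposite signs: (-3, -2), (-3, 1), (-1, -1), (2, -2), (2, 1), (3, -1). Count: 6.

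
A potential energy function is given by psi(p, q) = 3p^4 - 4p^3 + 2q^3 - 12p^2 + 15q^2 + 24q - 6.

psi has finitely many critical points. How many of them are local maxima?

1

psi separates as a function of p plus a function of q, so ∇psi=0 decouples.
∂psi/∂p = 12p(p - 2)(p + 1) = 0 at p ∈ {-1, 0, 2}; ∂psi/∂q = 6(q + 1)(q + 4) = 0 at q ∈ {-4, -1}.
The Hessian is diagonal: diag(psi_pp, psi_qq). Second derivatives: psi_pp(-1)=36, psi_pp(0)=-24, psi_pp(2)=72; psi_qq(-4)=-18, psi_qq(-1)=18.
Local maxima occur where both diagonal entries negative: (0, -4). Count: 1.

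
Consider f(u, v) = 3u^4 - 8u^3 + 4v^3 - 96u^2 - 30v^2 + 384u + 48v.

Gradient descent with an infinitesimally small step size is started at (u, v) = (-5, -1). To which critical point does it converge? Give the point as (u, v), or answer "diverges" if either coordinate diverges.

diverges

f is separable, so gradient descent decouples: u follows -∂f/∂u, v follows -∂f/∂v.
∂f/∂u = 12(u - 4)(u - 2)(u + 4); at u=-5 this is -756, so u increases.
∂f/∂v = 12(v - 4)(v - 1); at v=-1 this is 120, so v decreases.
The v-coordinate has no critical point in that direction and runs off to infinity.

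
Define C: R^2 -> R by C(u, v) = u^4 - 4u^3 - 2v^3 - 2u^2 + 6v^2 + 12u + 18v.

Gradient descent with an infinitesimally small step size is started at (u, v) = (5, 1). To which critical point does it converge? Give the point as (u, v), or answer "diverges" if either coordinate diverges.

C is separable, so gradient descent decouples: u follows -∂C/∂u, v follows -∂C/∂v.
∂C/∂u = 4(u - 3)(u - 1)(u + 1); at u=5 this is 192, so u decreases.
∂C/∂v = -6(v - 3)(v + 1); at v=1 this is 24, so v decreases.
u converges to its nearest critical value 3 (a local min of the u-part); v converges to -1. The iterate converges to (3, -1).

(3, -1)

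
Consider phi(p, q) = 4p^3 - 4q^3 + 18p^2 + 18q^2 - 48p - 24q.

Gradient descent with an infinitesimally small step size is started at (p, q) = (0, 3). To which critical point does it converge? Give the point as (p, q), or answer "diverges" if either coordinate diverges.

phi is separable, so gradient descent decouples: p follows -∂phi/∂p, q follows -∂phi/∂q.
∂phi/∂p = 12(p - 1)(p + 4); at p=0 this is -48, so p increases.
∂phi/∂q = -12(q - 2)(q - 1); at q=3 this is -24, so q increases.
The q-coordinate has no critical point in that direction and runs off to infinity.

diverges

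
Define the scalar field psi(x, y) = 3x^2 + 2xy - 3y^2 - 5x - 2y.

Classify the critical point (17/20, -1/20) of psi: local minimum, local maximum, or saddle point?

saddle point

The Hessian of psi is constant: H = [[6, 2], [2, -6]].
det(H) = 6·(-6) − 2² = -40.
Since det(H) < 0, H is indefinite and the critical point is a saddle point.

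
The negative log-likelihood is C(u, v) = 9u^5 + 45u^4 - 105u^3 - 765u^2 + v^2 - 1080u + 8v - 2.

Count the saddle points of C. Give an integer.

C separates as a function of u plus a function of v, so ∇C=0 decouples.
∂C/∂u = 45(u - 3)(u + 1)(u + 2)(u + 4) = 0 at u ∈ {-4, -2, -1, 3}; ∂C/∂v = 2(v + 4) = 0 at v ∈ {-4}.
The Hessian is diagonal: diag(C_uu, C_vv). Second derivatives: C_uu(-4)=-1890, C_uu(-2)=450, C_uu(-1)=-540, C_uu(3)=6300; C_vv(-4)=2.
Saddle points occur where the two diagonal entries have opposite signs: (-4, -4), (-1, -4). Count: 2.

2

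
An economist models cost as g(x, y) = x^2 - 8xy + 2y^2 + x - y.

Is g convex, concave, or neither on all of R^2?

g is quadratic, so its Hessian is the constant matrix H = [[2, -8], [-8, 4]].
det(H) = -56, tr(H) = 6.
det(H) < 0, so H is indefinite: neither convex nor concave.

neither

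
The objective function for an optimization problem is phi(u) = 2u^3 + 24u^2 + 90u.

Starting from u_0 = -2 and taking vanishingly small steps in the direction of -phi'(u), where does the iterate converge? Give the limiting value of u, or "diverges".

phi'(u) = 6(u + 3)(u + 5), so phi'(-2) = 18.
Gradient descent moves in the -phi' direction, i.e. u is decreasing.
The nearest critical point in that direction is u = -3, where phi'' = 12 > 0 (a local minimum). The iterate converges there.

-3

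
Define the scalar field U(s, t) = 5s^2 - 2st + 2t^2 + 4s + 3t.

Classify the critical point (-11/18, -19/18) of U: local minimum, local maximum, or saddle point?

local minimum

The Hessian of U is constant: H = [[10, -2], [-2, 4]].
det(H) = 10·4 − (-2)² = 36.
det(H) > 0 and tr(H) = 14 > 0, so H is positive definite and the point is a local minimum.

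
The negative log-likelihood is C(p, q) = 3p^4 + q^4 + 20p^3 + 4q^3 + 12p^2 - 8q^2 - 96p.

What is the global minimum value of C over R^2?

C(p,q) separates as A(p) + B(q), so its minimum is min A + min B.
A'(p) = 12(p - 1)(p + 2)(p + 4) vanishes at p ∈ {-4, -2, 1}; B'(q) = 4q(q - 1)(q + 4) vanishes at q ∈ {-4, 0, 1}.
Local minima of A (where A''>0): A(-4)=64, A(1)=-61. Local minima of B: B(-4)=-128, B(1)=-3.
So the global minimum of C is A(1) + B(-4) = -61 − 128 = -189, attained at (1, -4).

-189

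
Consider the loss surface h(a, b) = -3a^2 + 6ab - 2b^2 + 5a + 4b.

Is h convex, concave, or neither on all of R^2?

h is quadratic, so its Hessian is the constant matrix H = [[-6, 6], [6, -4]].
det(H) = -12, tr(H) = -10.
det(H) < 0, so H is indefinite: neither convex nor concave.

neither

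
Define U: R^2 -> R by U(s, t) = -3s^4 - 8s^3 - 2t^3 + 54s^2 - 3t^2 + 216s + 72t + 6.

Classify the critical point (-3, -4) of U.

The mixed partial ∂²U/∂s∂t is 0, so the Hessian at any point is diag(U_ss, U_tt) = diag(12(-3s^2 - 4s + 9), -6(2t + 1)).
At (-3, -4): H = diag(-72, 42).
The eigenvalues have opposite signs, so H is indefinite: a saddle point.

saddle point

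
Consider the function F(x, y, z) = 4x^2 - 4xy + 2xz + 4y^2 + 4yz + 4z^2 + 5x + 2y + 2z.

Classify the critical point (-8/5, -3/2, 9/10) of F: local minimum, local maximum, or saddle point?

local minimum

The Hessian is constant: H = [[8, -4, 2], [-4, 8, 4], [2, 4, 8]].
Leading principal minors: Δ₁ = 8, Δ₂ = 48, Δ₃ = 160.
All leading minors are positive, so H is positive definite: a local minimum.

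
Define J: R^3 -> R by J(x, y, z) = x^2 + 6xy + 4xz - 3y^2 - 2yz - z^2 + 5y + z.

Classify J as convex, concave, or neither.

J is quadratic, so its Hessian is the constant matrix H = [[2, 6, 4], [6, -6, -2], [4, -2, -2]].
Leading principal minors: 2, -48, 88.
Neither pattern holds ⇒ H is indefinite ⇒ neither convex nor concave.

neither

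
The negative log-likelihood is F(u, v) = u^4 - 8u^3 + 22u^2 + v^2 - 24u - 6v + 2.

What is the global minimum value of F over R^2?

F(u,v) separates as P(u) + Q(v) + 2, so its minimum is min P + min Q + 2.
P'(u) = 4(u - 3)(u - 2)(u - 1) vanishes at u ∈ {1, 2, 3}; Q'(v) = 2v - 6 vanishes at v ∈ {3}.
Local minima of P (where P''>0): P(1)=-9, P(3)=-9. Local minima of Q: Q(3)=-9.
So the global minimum of F is P(1) + Q(3) + 2 = -9 − 9 + 2 = -16, attained at (1, 3).

-16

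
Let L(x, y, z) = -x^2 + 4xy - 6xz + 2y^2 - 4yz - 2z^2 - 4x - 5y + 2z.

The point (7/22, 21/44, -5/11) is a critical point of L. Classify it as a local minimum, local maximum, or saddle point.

saddle point

The Hessian is constant: H = [[-2, 4, -6], [4, 4, -4], [-6, -4, -4]].
Leading principal minors: Δ₁ = -2, Δ₂ = -24, Δ₃ = 176.
The minors fit neither the all-positive nor the alternating-sign pattern, so H is indefinite: a saddle point.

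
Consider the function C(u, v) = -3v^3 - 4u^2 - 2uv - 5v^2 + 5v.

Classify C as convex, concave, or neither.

The term -3v^3 is cubic, so the Hessian is not constant.
∂²C/∂v² = -18v - 10, which takes both signs as v varies (negative for sufficiently large v). A diagonal entry of the Hessian changing sign means the Hessian is neither positive- nor negative-semidefinite on all of R^2.

neither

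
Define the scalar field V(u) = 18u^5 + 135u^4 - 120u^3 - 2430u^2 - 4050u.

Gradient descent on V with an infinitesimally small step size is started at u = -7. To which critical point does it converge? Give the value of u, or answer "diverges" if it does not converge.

V'(u) = 90(u - 3)(u + 1)(u + 3)(u + 5), so V'(-7) = 43200.
Gradient descent moves in the -V' direction, i.e. u is decreasing.
There is no critical point below u=-7, and V' keeps the same sign, so the iterate runs off to −∞.

diverges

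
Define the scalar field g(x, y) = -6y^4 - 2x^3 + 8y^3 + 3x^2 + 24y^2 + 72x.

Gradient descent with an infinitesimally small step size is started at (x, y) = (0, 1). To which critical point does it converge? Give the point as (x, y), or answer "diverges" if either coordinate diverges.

g is separable, so gradient descent decouples: x follows -∂g/∂x, y follows -∂g/∂y.
∂g/∂x = -6(x - 4)(x + 3); at x=0 this is 72, so x decreases.
∂g/∂y = -24y(y - 2)(y + 1); at y=1 this is 48, so y decreases.
x converges to its nearest critical value -3 (a local min of the x-part); y converges to 0. The iterate converges to (-3, 0).

(-3, 0)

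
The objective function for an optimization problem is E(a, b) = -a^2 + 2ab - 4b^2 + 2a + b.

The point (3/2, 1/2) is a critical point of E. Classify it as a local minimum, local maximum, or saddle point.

local maximum

The Hessian of E is constant: H = [[-2, 2], [2, -8]].
det(H) = (-2)·(-8) − 2² = 12.
det(H) > 0 and tr(H) = -10 < 0, so H is negative definite and the point is a local maximum.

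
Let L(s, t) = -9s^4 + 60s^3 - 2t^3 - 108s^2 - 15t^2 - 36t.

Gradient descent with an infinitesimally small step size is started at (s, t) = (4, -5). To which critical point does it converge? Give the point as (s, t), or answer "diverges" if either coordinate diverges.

L is separable, so gradient descent decouples: s follows -∂L/∂s, t follows -∂L/∂t.
∂L/∂s = -36s(s - 3)(s - 2); at s=4 this is -288, so s increases.
∂L/∂t = -6(t + 2)(t + 3); at t=-5 this is -36, so t increases.
The s-coordinate has no critical point in that direction and runs off to infinity.

diverges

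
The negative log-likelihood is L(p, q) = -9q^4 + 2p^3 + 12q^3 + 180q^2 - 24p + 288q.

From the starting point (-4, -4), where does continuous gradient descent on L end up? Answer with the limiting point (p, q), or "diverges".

diverges

L is separable, so gradient descent decouples: p follows -∂L/∂p, q follows -∂L/∂q.
∂L/∂p = 6(p - 2)(p + 2); at p=-4 this is 72, so p decreases.
∂L/∂q = -36(q - 4)(q + 1)(q + 2); at q=-4 this is 1728, so q decreases.
The p-coordinate has no critical point in that direction and runs off to infinity.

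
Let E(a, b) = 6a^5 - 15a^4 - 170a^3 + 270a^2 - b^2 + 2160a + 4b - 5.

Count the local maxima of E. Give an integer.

E separates as a function of a plus a function of b, so ∇E=0 decouples.
∂E/∂a = 30(a - 4)(a - 3)(a + 2)(a + 3) = 0 at a ∈ {-3, -2, 3, 4}; ∂E/∂b = -2(b - 2) = 0 at b ∈ {2}.
The Hessian is diagonal: diag(E_aa, E_bb). Second derivatives: E_aa(-3)=-1260, E_aa(-2)=900, E_aa(3)=-900, E_aa(4)=1260; E_bb(2)=-2.
Local maxima occur where both diagonal entries negative: (-3, 2), (3, 2). Count: 2.

2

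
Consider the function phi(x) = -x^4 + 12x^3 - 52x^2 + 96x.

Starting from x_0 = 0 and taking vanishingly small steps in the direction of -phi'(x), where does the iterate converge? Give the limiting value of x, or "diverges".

phi'(x) = -4(x - 4)(x - 3)(x - 2), so phi'(0) = 96.
Gradient descent moves in the -phi' direction, i.e. x is decreasing.
There is no critical point below x=0, and phi' keeps the same sign, so the iterate runs off to −∞.

diverges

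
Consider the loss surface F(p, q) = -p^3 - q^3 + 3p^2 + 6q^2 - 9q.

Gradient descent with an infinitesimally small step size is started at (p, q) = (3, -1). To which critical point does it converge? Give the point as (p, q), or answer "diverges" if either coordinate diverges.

diverges

F is separable, so gradient descent decouples: p follows -∂F/∂p, q follows -∂F/∂q.
∂F/∂p = -3p(p - 2); at p=3 this is -9, so p increases.
∂F/∂q = -3(q - 3)(q - 1); at q=-1 this is -24, so q increases.
The p-coordinate has no critical point in that direction and runs off to infinity.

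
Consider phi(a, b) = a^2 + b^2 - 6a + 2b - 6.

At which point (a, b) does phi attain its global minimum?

phi(a,b) separates as P(a) + Q(b) − 6, so its minimum is min P + min Q − 6.
P'(a) = 2a - 6 vanishes at a ∈ {3}; Q'(b) = 2b + 2 vanishes at b ∈ {-1}.
Local minima of P (where P''>0): P(3)=-9. Local minima of Q: Q(-1)=-1.
So the global minimum of phi is P(3) + Q(-1) − 6 = -9 − 1 − 6 = -16, attained at (3, -1).

(3, -1)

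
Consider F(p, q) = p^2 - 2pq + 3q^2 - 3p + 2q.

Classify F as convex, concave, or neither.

F is quadratic, so its Hessian is the constant matrix H = [[2, -2], [-2, 6]].
det(H) = 8, tr(H) = 8.
det(H) > 0 and tr(H) > 0, so H is positive definite everywhere: convex.

convex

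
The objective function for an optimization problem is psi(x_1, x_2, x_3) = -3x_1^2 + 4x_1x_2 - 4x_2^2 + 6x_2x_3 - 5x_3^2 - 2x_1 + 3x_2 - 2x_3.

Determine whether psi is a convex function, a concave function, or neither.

concave

psi is quadratic, so its Hessian is the constant matrix H = [[-6, 4, 0], [4, -8, 6], [0, 6, -10]].
Leading principal minors: -6, 32, -104.
Signs alternate −, +, − ⇒ H ≺ 0 ⇒ concave.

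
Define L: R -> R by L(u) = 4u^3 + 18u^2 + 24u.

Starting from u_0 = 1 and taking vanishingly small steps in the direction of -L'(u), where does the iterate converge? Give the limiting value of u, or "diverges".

L'(u) = 12(u + 1)(u + 2), so L'(1) = 72.
Gradient descent moves in the -L' direction, i.e. u is decreasing.
The nearest critical point in that direction is u = -1, where L'' = 12 > 0 (a local minimum). The iterate converges there.

-1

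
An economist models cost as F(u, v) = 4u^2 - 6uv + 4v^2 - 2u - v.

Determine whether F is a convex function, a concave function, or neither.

F is quadratic, so its Hessian is the constant matrix H = [[8, -6], [-6, 8]].
det(H) = 28, tr(H) = 16.
det(H) > 0 and tr(H) > 0, so H is positive definite everywhere: convex.

convex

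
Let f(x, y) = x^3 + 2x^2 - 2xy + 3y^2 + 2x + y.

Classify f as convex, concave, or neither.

neither

The term x^3 is cubic, so the Hessian is not constant.
∂²f/∂x² = 6x + 4, which takes both signs as x varies (negative for sufficiently negative x). A diagonal entry of the Hessian changing sign means the Hessian is neither positive- nor negative-semidefinite on all of R^2.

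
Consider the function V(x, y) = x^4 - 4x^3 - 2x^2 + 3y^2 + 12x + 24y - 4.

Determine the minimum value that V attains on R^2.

-61

V(x,y) separates as P(x) + Q(y) − 4, so its minimum is min P + min Q − 4.
P'(x) = 4(x - 3)(x - 1)(x + 1) vanishes at x ∈ {-1, 1, 3}; Q'(y) = 6y + 24 vanishes at y ∈ {-4}.
Local minima of P (where P''>0): P(-1)=-9, P(3)=-9. Local minima of Q: Q(-4)=-48.
So the global minimum of V is P(-1) + Q(-4) − 4 = -9 − 48 − 4 = -61, attained at (-1, -4).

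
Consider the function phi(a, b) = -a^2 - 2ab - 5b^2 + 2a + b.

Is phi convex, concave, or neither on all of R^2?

phi is quadratic, so its Hessian is the constant matrix H = [[-2, -2], [-2, -10]].
det(H) = 16, tr(H) = -12.
det(H) > 0 and tr(H) < 0, so H is negative definite everywhere: concave.

concave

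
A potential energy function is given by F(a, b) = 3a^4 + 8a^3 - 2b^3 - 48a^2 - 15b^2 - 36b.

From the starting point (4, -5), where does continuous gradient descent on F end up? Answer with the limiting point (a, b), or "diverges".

F is separable, so gradient descent decouples: a follows -∂F/∂a, b follows -∂F/∂b.
∂F/∂a = 12a(a - 2)(a + 4); at a=4 this is 768, so a decreases.
∂F/∂b = -6(b + 2)(b + 3); at b=-5 this is -36, so b increases.
a converges to its nearest critical value 2 (a local min of the a-part); b converges to -3. The iterate converges to (2, -3).

(2, -3)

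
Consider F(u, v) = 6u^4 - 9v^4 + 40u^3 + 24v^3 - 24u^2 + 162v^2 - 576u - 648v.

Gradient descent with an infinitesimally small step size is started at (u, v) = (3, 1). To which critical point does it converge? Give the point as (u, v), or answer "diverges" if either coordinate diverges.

(2, 2)

F is separable, so gradient descent decouples: u follows -∂F/∂u, v follows -∂F/∂v.
∂F/∂u = 24(u - 2)(u + 3)(u + 4); at u=3 this is 1008, so u decreases.
∂F/∂v = -36(v - 3)(v - 2)(v + 3); at v=1 this is -288, so v increases.
u converges to its nearest critical value 2 (a local min of the u-part); v converges to 2. The iterate converges to (2, 2).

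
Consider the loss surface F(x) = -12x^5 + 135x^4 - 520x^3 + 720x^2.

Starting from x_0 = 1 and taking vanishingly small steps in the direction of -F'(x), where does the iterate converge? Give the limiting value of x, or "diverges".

0

F'(x) = -60x(x - 4)(x - 3)(x - 2), so F'(1) = 360.
Gradient descent moves in the -F' direction, i.e. x is decreasing.
The nearest critical point in that direction is x = 0, where F'' = 1440 > 0 (a local minimum). The iterate converges there.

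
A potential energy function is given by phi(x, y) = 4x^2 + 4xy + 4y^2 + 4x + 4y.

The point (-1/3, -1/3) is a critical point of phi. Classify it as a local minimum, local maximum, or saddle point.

The Hessian of phi is constant: H = [[8, 4], [4, 8]].
det(H) = 8·8 − 4² = 48.
det(H) > 0 and tr(H) = 16 > 0, so H is positive definite and the point is a local minimum.

local minimum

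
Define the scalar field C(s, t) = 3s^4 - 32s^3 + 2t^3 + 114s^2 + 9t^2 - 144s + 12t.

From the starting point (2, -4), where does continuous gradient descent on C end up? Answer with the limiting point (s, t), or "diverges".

C is separable, so gradient descent decouples: s follows -∂C/∂s, t follows -∂C/∂t.
∂C/∂s = 12(s - 4)(s - 3)(s - 1); at s=2 this is 24, so s decreases.
∂C/∂t = 6(t + 1)(t + 2); at t=-4 this is 36, so t decreases.
The t-coordinate has no critical point in that direction and runs off to infinity.

diverges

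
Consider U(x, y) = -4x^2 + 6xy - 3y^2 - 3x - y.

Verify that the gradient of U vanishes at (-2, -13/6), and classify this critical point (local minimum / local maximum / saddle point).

local maximum

∇U = (-8x + 6y - 3, 6x - 6y - 1); substituting (-2, -13/6) gives ∇U = (0, 0), so (-2, -13/6) is indeed a critical point.
The Hessian of U is constant: H = [[-8, 6], [6, -6]].
det(H) = (-8)·(-6) − 6² = 12.
det(H) > 0 and tr(H) = -14 < 0, so H is negative definite and the point is a local maximum.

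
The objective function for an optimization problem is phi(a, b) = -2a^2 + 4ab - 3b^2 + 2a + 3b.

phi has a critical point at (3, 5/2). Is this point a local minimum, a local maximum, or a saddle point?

local maximum

The Hessian of phi is constant: H = [[-4, 4], [4, -6]].
det(H) = (-4)·(-6) − 4² = 8.
det(H) > 0 and tr(H) = -10 < 0, so H is negative definite and the point is a local maximum.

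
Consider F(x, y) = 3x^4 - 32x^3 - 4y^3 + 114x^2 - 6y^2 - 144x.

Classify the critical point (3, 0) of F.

local maximum

The mixed partial ∂²F/∂x∂y is 0, so the Hessian at any point is diag(F_xx, F_yy) = diag(12(3x^2 - 16x + 19), -12(2y + 1)).
At (3, 0): H = diag(-24, -12).
Both eigenvalues are negative, so H is negative definite: a local maximum.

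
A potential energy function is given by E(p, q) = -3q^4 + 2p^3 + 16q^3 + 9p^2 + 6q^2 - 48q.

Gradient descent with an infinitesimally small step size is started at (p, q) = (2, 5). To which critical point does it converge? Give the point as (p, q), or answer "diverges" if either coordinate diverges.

E is separable, so gradient descent decouples: p follows -∂E/∂p, q follows -∂E/∂q.
∂E/∂p = 6p(p + 3); at p=2 this is 60, so p decreases.
∂E/∂q = -12(q - 4)(q - 1)(q + 1); at q=5 this is -288, so q increases.
The q-coordinate has no critical point in that direction and runs off to infinity.

diverges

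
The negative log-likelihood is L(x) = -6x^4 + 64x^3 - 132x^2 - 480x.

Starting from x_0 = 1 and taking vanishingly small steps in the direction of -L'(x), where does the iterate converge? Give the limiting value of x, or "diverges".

L'(x) = -24(x - 5)(x - 4)(x + 1), so L'(1) = -576.
Gradient descent moves in the -L' direction, i.e. x is increasing.
The nearest critical point in that direction is x = 4, where L'' = 120 > 0 (a local minimum). The iterate converges there.

4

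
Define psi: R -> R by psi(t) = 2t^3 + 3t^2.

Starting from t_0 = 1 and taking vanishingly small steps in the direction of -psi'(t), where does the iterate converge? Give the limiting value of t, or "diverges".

0

psi'(t) = 6t(t + 1), so psi'(1) = 12.
Gradient descent moves in the -psi' direction, i.e. t is decreasing.
The nearest critical point in that direction is t = 0, where psi'' = 6 > 0 (a local minimum). The iterate converges there.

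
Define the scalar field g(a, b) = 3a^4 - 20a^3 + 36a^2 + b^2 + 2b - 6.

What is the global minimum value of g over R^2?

g(a,b) separates as P(a) + Q(b) − 6, so its minimum is min P + min Q − 6.
P'(a) = 12a(a - 3)(a - 2) vanishes at a ∈ {0, 2, 3}; Q'(b) = 2b + 2 vanishes at b ∈ {-1}.
Local minima of P (where P''>0): P(0)=0, P(3)=27. Local minima of Q: Q(-1)=-1.
So the global minimum of g is P(0) + Q(-1) − 6 = 0 − 1 − 6 = -7, attained at (0, -1).

-7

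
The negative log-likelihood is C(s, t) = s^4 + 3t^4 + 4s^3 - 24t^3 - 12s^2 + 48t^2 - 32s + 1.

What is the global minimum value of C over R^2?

-63

C(s,t) separates as P(s) + Q(t) + 1, so its minimum is min P + min Q + 1.
P'(s) = 4(s - 2)(s + 1)(s + 4) vanishes at s ∈ {-4, -1, 2}; Q'(t) = 12t(t - 4)(t - 2) vanishes at t ∈ {0, 2, 4}.
Local minima of P (where P''>0): P(-4)=-64, P(2)=-64. Local minima of Q: Q(0)=0, Q(4)=0.
So the global minimum of C is P(-4) + Q(0) + 1 = -64 + 0 + 1 = -63, attained at (-4, 0).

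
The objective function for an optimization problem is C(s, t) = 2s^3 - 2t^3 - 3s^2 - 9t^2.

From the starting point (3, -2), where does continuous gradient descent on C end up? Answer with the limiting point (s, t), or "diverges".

(1, -3)

C is separable, so gradient descent decouples: s follows -∂C/∂s, t follows -∂C/∂t.
∂C/∂s = 6s(s - 1); at s=3 this is 36, so s decreases.
∂C/∂t = -6t(t + 3); at t=-2 this is 12, so t decreases.
s converges to its nearest critical value 1 (a local min of the s-part); t converges to -3. The iterate converges to (1, -3).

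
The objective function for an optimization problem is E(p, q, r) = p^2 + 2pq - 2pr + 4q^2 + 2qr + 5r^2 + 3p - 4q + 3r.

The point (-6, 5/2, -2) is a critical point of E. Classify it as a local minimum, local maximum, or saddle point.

The Hessian is constant: H = [[2, 2, -2], [2, 8, 2], [-2, 2, 10]].
Leading principal minors: Δ₁ = 2, Δ₂ = 12, Δ₃ = 64.
All leading minors are positive, so H is positive definite: a local minimum.

local minimum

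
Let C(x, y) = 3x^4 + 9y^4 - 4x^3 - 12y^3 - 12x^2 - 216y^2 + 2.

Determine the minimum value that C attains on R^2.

-1950

C(x,y) separates as P(x) + Q(y) + 2, so its minimum is min P + min Q + 2.
P'(x) = 12x(x - 2)(x + 1) vanishes at x ∈ {-1, 0, 2}; Q'(y) = 36y(y - 4)(y + 3) vanishes at y ∈ {-3, 0, 4}.
Local minima of P (where P''>0): P(-1)=-5, P(2)=-32. Local minima of Q: Q(-3)=-891, Q(4)=-1920.
So the global minimum of C is P(2) + Q(4) + 2 = -32 − 1920 + 2 = -1950, attained at (2, 4).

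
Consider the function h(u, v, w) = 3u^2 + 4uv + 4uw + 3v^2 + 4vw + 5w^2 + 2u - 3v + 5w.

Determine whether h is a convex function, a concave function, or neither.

convex

h is quadratic, so its Hessian is the constant matrix H = [[6, 4, 4], [4, 6, 4], [4, 4, 10]].
Leading principal minors: 6, 20, 136.
All positive ⇒ H ≻ 0 ⇒ convex.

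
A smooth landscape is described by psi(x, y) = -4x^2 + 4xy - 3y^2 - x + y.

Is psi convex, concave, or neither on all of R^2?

psi is quadratic, so its Hessian is the constant matrix H = [[-8, 4], [4, -6]].
det(H) = 32, tr(H) = -14.
det(H) > 0 and tr(H) < 0, so H is negative definite everywhere: concave.

concave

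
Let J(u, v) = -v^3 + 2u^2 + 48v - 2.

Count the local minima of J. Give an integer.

J separates as a function of u plus a function of v, so ∇J=0 decouples.
∂J/∂u = 4u = 0 at u ∈ {0}; ∂J/∂v = -3(v - 4)(v + 4) = 0 at v ∈ {-4, 4}.
The Hessian is diagonal: diag(J_uu, J_vv). Second derivatives: J_uu(0)=4; J_vv(-4)=24, J_vv(4)=-24.
Local minima occur where both diagonal entries positive: (0, -4). Count: 1.

1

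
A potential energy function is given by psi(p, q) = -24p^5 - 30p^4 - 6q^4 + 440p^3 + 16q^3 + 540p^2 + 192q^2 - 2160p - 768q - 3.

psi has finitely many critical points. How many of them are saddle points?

6

psi separates as a function of p plus a function of q, so ∇psi=0 decouples.
∂psi/∂p = -120(p - 3)(p - 1)(p + 2)(p + 3) = 0 at p ∈ {-3, -2, 1, 3}; ∂psi/∂q = -24(q - 4)(q - 2)(q + 4) = 0 at q ∈ {-4, 2, 4}.
The Hessian is diagonal: diag(psi_pp, psi_qq). Second derivatives: psi_pp(-3)=2880, psi_pp(-2)=-1800, psi_pp(1)=2880, psi_pp(3)=-7200; psi_qq(-4)=-1152, psi_qq(2)=288, psi_qq(4)=-384.
Saddle points occur where the two diagonal entries have opposite signs: (-3, -4), (-3, 4), (-2, 2), (1, -4), (1, 4), (3, 2). Count: 6.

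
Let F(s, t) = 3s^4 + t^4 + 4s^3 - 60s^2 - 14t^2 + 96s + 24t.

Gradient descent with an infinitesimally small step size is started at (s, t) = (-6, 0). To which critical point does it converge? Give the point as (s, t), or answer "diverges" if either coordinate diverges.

F is separable, so gradient descent decouples: s follows -∂F/∂s, t follows -∂F/∂t.
∂F/∂s = 12(s - 2)(s - 1)(s + 4); at s=-6 this is -1344, so s increases.
∂F/∂t = 4(t - 2)(t - 1)(t + 3); at t=0 this is 24, so t decreases.
s converges to its nearest critical value -4 (a local min of the s-part); t converges to -3. The iterate converges to (-4, -3).

(-4, -3)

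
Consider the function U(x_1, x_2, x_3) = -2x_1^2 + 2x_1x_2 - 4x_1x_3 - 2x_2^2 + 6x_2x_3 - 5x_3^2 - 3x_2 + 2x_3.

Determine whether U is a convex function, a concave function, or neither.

concave

U is quadratic, so its Hessian is the constant matrix H = [[-4, 2, -4], [2, -4, 6], [-4, 6, -10]].
Leading principal minors: -4, 12, -8.
Signs alternate −, +, − ⇒ H ≺ 0 ⇒ concave.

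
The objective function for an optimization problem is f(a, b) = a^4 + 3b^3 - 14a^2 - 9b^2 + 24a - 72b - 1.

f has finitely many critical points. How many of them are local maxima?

f separates as a function of a plus a function of b, so ∇f=0 decouples.
∂f/∂a = 4(a - 2)(a - 1)(a + 3) = 0 at a ∈ {-3, 1, 2}; ∂f/∂b = 9(b - 4)(b + 2) = 0 at b ∈ {-2, 4}.
The Hessian is diagonal: diag(f_aa, f_bb). Second derivatives: f_aa(-3)=80, f_aa(1)=-16, f_aa(2)=20; f_bb(-2)=-54, f_bb(4)=54.
Local maxima occur where both diagonal entries negative: (1, -2). Count: 1.

1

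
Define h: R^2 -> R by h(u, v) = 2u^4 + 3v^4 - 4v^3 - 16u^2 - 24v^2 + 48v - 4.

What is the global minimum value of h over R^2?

-148

h(u,v) separates as P(u) + Q(v) − 4, so its minimum is min P + min Q − 4.
P'(u) = 8u(u - 2)(u + 2) vanishes at u ∈ {-2, 0, 2}; Q'(v) = 12(v - 2)(v - 1)(v + 2) vanishes at v ∈ {-2, 1, 2}.
Local minima of P (where P''>0): P(-2)=-32, P(2)=-32. Local minima of Q: Q(-2)=-112, Q(2)=16.
So the global minimum of h is P(-2) + Q(-2) − 4 = -32 − 112 − 4 = -148, attained at (-2, -2).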